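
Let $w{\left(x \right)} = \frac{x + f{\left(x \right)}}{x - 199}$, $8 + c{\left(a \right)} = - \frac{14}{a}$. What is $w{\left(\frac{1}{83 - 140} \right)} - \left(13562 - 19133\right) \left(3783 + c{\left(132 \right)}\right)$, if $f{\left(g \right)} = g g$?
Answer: $\frac{9348710010820}{444543} \approx 2.103 \cdot 10^{7}$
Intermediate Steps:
$c{\left(a \right)} = -8 - \frac{14}{a}$
$f{\left(g \right)} = g^{2}$
$w{\left(x \right)} = \frac{x + x^{2}}{-199 + x}$ ($w{\left(x \right)} = \frac{x + x^{2}}{x - 199} = \frac{x + x^{2}}{-199 + x}$)
$w{\left(\frac{1}{83 - 140} \right)} - \left(13562 - 19133\right) \left(3783 + c{\left(132 \right)}\right) = \frac{1 + \frac{1}{83 - 140}}{\left(83 - 140\right) \left(-199 + \frac{1}{83 - 140}\right)} - \left(13562 - 19133\right) \left(3783 - \left(8 + \frac{14}{132}\right)\right) = \frac{1 + \frac{1}{-57}}{\left(-57\right) \left(-199 + \frac{1}{-57}\right)} - - 5571 \left(3783 - \frac{535}{66}\right) = - \frac{1 - \frac{1}{57}}{57 \left(-199 - \frac{1}{57}\right)} - - 5571 \left(3783 - \frac{535}{66}\right) = \left(- \frac{1}{57}\right) \frac{1}{- \frac{11344}{57}} \cdot \frac{56}{57} - - 5571 \left(3783 - \frac{535}{66}\right) = \left(- \frac{1}{57}\right) \left(- \frac{57}{11344}\right) \frac{56}{57} - \left(-5571\right) \frac{249143}{66} = \frac{7}{80826} - - \frac{462658551}{22} = \frac{7}{80826} + \frac{462658551}{22} = \frac{9348710010820}{444543}$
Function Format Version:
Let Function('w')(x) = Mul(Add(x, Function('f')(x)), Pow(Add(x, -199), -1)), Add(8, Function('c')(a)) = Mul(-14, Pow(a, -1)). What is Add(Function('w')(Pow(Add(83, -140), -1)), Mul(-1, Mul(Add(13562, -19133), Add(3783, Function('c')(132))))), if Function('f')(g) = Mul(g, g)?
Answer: Rational(9348710010820, 444543) ≈ 2.1030e+7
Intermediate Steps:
Function('c')(a) = Add(-8, Mul(-14, Pow(a, -1)))
Function('f')(g) = Pow(g, 2)
Function('w')(x) = Mul(Pow(Add(-199, x), -1), Add(x, Pow(x, 2))) (Function('w')(x) = Mul(Add(x, Pow(x, 2)), Pow(Add(x, -199), -1)) = Mul(Add(x, Pow(x, 2)), Pow(Add(-199, x), -1)) = Mul(Pow(Add(-199, x), -1), Add(x, Pow(x, 2))))
Add(Function('w')(Pow(Add(83, -140), -1)), Mul(-1, Mul(Add(13562, -19133), Add(3783, Function('c')(132))))) = Add(Mul(Pow(Add(83, -140), -1), Pow(Add(-199, Pow(Add(83, -140), -1)), -1), Add(1, Pow(Add(83, -140), -1))), Mul(-1, Mul(Add(13562, -19133), Add(3783, Add(-8, Mul(-14, Pow(132, -1))))))) = Add(Mul(Pow(-57, -1), Pow(Add(-199, Pow(-57, -1)), -1), Add(1, Pow(-57, -1))), Mul(-1, Mul(-5571, Add(3783, Add(-8, Mul(-14, Rational(1, 132))))))) = Add(Mul(Rational(-1, 57), Pow(Add(-199, Rational(-1, 57)), -1), Add(1, Rational(-1, 57))), Mul(-1, Mul(-5571, Add(3783, Add(-8, Rational(-7, 66)))))) = Add(Mul(Rational(-1, 57), Pow(Rational(-11344, 57), -1), Rational(56, 57)), Mul(-1, Mul(-5571, Add(3783, Rational(-535, 66))))) = Add(Mul(Rational(-1, 57), Rational(-57, 11344), Rational(56, 57)), Mul(-1, Mul(-5571, Rational(249143, 66)))) = Add(Rational(7, 80826), Mul(-1, Rational(-462658551, 22))) = Add(Rational(7, 80826), Rational(462658551, 22)) = Rational(9348710010820, 444543)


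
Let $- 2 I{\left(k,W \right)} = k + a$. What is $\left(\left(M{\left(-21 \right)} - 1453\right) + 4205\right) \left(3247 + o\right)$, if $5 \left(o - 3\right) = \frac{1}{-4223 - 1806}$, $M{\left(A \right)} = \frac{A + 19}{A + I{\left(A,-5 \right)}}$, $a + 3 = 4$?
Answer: $\frac{2965981592226}{331595} \approx 8.9446 \cdot 10^{6}$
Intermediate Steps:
$a = 1$ ($a = -3 + 4 = 1$)
$I{\left(k,W \right)} = - \frac{1}{2} - \frac{k}{2}$ ($I{\left(k,W \right)} = - \frac{k + 1}{2} = - \frac{1 + k}{2} = - \frac{1}{2} - \frac{k}{2}$)
$M{\left(A \right)} = \frac{19 + A}{- \frac{1}{2} + \frac{A}{2}}$ ($M{\left(A \right)} = \frac{A + 19}{A - \left(\frac{1}{2} + \frac{A}{2}\right)} = \frac{19 + A}{- \frac{1}{2} + \frac{A}{2}}$)
$o = \frac{90434}{30145}$ ($o = 3 + \frac{1}{5 \left(-4223 - 1806\right)} = 3 + \frac{1}{5 \left(-6029\right)} = 3 + \frac{1}{5} \left(- \frac{1}{6029}\right) = 3 - \frac{1}{30145} = \frac{90434}{30145} \approx 3.0$)
$\left(\left(M{\left(-21 \right)} - 1453\right) + 4205\right) \left(3247 + o\right) = \left(\left(\frac{2 \left(19 - 21\right)}{-1 - 21} - 1453\right) + 4205\right) \left(3247 + \frac{90434}{30145}\right) = \left(\left(2 \frac{1}{-22} \left(-2\right) - 1453\right) + 4205\right) \frac{97971249}{30145} = \left(\left(2 \left(- \frac{1}{22}\right) \left(-2\right) - 1453\right) + 4205\right) \frac{97971249}{30145} = \left(\left(\frac{2}{11} - 1453\right) + 4205\right) \frac{97971249}{30145} = \left(- \frac{15981}{11} + 4205\right) \frac{97971249}{30145} = \frac{30274}{11} \cdot \frac{97971249}{30145} = \frac{2965981592226}{331595}$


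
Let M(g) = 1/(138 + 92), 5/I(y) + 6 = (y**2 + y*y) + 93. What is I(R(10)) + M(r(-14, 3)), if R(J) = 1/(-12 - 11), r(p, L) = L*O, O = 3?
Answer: 5235/84686 ≈ 0.061817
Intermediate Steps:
r(p, L) = 3*L (r(p, L) = L*3 = 3*L)
R(J) = -1/23 (R(J) = 1/(-23) = -1/23)
I(y) = 5/(87 + 2*y**2) (I(y) = 5/(-6 + ((y**2 + y*y) + 93)) = 5/(-6 + ((y**2 + y**2) + 93)) = 5/(-6 + (2*y**2 + 93)) = 5/(-6 + (93 + 2*y**2)) = 5/(87 + 2*y**2))
M(g) = 1/230
I(R(10)) + M(r(-14, 3)) = 5/(87 + 2*(-1/23)**2) + 1/230 = 5/(87 + 2*(1/529)) + 1/230 = 5/(87 + 2/529) + 1/230 = 5/(46025/529) + 1/230 = 5*(529/46025) + 1/230 = 529/9205 + 1/230 = 5235/84686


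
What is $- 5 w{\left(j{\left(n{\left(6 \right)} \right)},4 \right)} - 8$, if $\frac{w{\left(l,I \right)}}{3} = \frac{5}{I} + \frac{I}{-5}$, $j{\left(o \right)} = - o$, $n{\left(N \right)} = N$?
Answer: $- \frac{59}{4} \approx -14.75$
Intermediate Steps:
$w{\left(l,I \right)} = \frac{15}{I} - \frac{3 I}{5}$ ($w{\left(l,I \right)} = 3 \left(\frac{5}{I} + \frac{I}{-5}\right) = 3 \left(\frac{5}{I} + I \left(- \frac{1}{5}\right)\right) = 3 \left(\frac{5}{I} - \frac{I}{5}\right) = \frac{15}{I} - \frac{3 I}{5}$)
$- 5 w{\left(j{\left(n{\left(6 \right)} \right)},4 \right)} - 8 = - 5 \left(\frac{15}{4} - \frac{12}{5}\right) - 8 = \left(-5\right) \frac{27}{20} - 8 = - \frac{27}{4} - 8 = - \frac{59}{4}$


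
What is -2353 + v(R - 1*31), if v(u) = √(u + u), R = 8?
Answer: -2353 + I*√46 ≈ -2353.0 + 6.7823*I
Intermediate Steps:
v(u) = √2*√u (v(u) = √(2*u) = √2*√u)
-2353 + v(R - 1*31) = -2353 + √2*√(8 - 1*31) = -2353 + √2*√(8 - 31) = -2353 + √2*√(-23) = -2353 + √2*(I*√23) = -2353 + I*√46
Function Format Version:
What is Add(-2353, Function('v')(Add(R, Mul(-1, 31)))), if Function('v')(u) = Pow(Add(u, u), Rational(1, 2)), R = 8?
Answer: Add(-2353, Mul(I, Pow(46, Rational(1, 2)))) ≈ Add(-2353.0, Mul(6.7823, I))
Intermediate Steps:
Function('v')(u) = Mul(Pow(2, Rational(1, 2)), Pow(u, Rational(1, 2))) (Function('v')(u) = Pow(Mul(2, u), Rational(1, 2)) = Mul(Pow(2, Rational(1, 2)), Pow(u, Rational(1, 2))))
Add(-2353, Function('v')(Add(R, Mul(-1, 31)))) = Add(-2353, Mul(Pow(2, Rational(1, 2)), Pow(Add(8, Mul(-1, 31)), Rational(1, 2)))) = Add(-2353, Mul(Pow(2, Rational(1, 2)), Pow(Add(8, -31), Rational(1, 2)))) = Add(-2353, Mul(Pow(2, Rational(1, 2)), Pow(-23, Rational(1, 2)))) = Add(-2353, Mul(Pow(2, Rational(1, 2)), Mul(I, Pow(23, Rational(1, 2))))) = Add(-2353, Mul(I, Pow(46, Rational(1, 2))))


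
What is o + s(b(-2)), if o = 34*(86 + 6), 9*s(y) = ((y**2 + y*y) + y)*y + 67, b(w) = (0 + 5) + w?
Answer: 28282/9 ≈ 3142.4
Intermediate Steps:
b(w) = 5 + w
s(y) = 67/9 + y*(y + 2*y**2)/9 (s(y) = (((y**2 + y*y) + y)*y + 67)/9 = (((y**2 + y**2) + y)*y + 67)/9 = ((2*y**2 + y)*y + 67)/9 = ((y + 2*y**2)*y + 67)/9 = (y*(y + 2*y**2) + 67)/9 = (67 + y*(y + 2*y**2))/9 = 67/9 + y*(y + 2*y**2)/9)
o = 3128 (o = 34*92 = 3128)
o + s(b(-2)) = 3128 + (67/9 + (5 - 2)**2/9 + 2*(5 - 2)**3/9) = 3128 + (67/9 + (1/9)*3**2 + (2/9)*3**3) = 3128 + (67/9 + (1/9)*9 + (2/9)*27) = 3128 + (67/9 + 1 + 6) = 3128 + 130/9 = 28282/9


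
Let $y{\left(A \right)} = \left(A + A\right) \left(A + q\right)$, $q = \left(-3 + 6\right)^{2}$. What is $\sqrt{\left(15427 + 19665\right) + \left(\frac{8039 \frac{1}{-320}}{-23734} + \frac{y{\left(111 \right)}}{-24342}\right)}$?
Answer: $\frac{\sqrt{520554809639212005063170}}{3851553520} \approx 187.33$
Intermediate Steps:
$q = 9$ ($q = 3^{2} = 9$)
$y{\left(A \right)} = 2 A \left(9 + A\right)$ ($y{\left(A \right)} = \left(A + A\right) \left(A + 9\right) = 2 A \left(9 + A\right)$)
$\sqrt{\left(15427 + 19665\right) + \left(\frac{8039 \frac{1}{-320}}{-23734} + \frac{y{\left(111 \right)}}{-24342}\right)} = \sqrt{\left(15427 + 19665\right) + \left(\frac{8039 \frac{1}{-320}}{-23734} + \frac{2 \cdot 111 \left(9 + 111\right)}{-24342}\right)} = \sqrt{35092 + \left(8039 \left(- \frac{1}{320}\right) \left(- \frac{1}{23734}\right) + 2 \cdot 111 \cdot 120 \left(- \frac{1}{24342}\right)\right)} = \sqrt{35092 + \left(\left(- \frac{8039}{320}\right) \left(- \frac{1}{23734}\right) + 26640 \left(- \frac{1}{24342}\right)\right)} = \sqrt{35092 + \left(\frac{8039}{7594880} - \frac{4440}{4057}\right)} = \sqrt{35092 - \frac{33688652977}{30812428160}} = \sqrt{\frac{1081236040337743}{30812428160}} = \frac{\sqrt{520554809639212005063170}}{3851553520}$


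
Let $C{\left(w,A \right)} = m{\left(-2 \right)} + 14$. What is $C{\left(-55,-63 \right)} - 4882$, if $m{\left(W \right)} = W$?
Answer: $-4870$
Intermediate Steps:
$C{\left(w,A \right)} = 12$ ($C{\left(w,A \right)} = -2 + 14 = 12$)
$C{\left(-55,-63 \right)} - 4882 = 12 - 4882 = -4870$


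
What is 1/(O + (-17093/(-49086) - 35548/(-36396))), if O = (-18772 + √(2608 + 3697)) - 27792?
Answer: -12741278564409229062/593266288535742976026661 - 273637168488324*√6305/593266288535742976026661 ≈ -2.1513e-5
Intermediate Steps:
O = -46564 + √6305 (O = (-18772 + √6305) - 27792 = -46564 + √6305 ≈ -46485.)
1/(O + (-17093/(-49086) - 35548/(-36396))) = 1/((-46564 + √6305) + (-17093/(-49086) - 35548/(-36396))) = 1/((-46564 + √6305) + (-17093*(-1/49086) - 35548*(-1/36396))) = 1/((-46564 + √6305) + (17093/49086 + 8887/9099)) = 1/((-46564 + √6305) + 21916907/16541982) = 1/(-770238932941/16541982 + √6305)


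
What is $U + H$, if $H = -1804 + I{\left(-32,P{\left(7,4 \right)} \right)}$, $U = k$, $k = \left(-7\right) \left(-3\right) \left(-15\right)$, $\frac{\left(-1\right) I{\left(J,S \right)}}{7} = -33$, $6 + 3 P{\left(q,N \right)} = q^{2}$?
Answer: $-1888$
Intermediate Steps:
$P{\left(q,N \right)} = -2 + \frac{q^{2}}{3}$
$I{\left(J,S \right)} = 231$ ($I{\left(J,S \right)} = \left(-7\right) \left(-33\right) = 231$)
$k = -315$ ($k = 21 \left(-15\right) = -315$)
$U = -315$
$H = -1573$ ($H = -1804 + 231 = -1573$)
$U + H = -315 - 1573 = -1888$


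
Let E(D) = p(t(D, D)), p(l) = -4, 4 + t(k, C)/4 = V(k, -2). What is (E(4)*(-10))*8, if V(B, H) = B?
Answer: 320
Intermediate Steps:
t(k, C) = -16 + 4*k
E(D) = -4
(E(4)*(-10))*8 = -4*(-10)*8 = 40*8 = 320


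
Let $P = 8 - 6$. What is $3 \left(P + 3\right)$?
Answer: $15$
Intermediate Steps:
$P = 2$ ($P = 8 - 6 = 2$)
$3 \left(P + 3\right) = 3 \left(2 + 3\right) = 3 \cdot 5 = 15$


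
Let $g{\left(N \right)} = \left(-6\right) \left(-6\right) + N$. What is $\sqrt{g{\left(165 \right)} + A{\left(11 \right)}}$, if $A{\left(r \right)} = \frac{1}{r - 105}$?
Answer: $\frac{\sqrt{1775942}}{94} \approx 14.177$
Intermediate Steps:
$g{\left(N \right)} = 36 + N$
$A{\left(r \right)} = \frac{1}{-105 + r}$
$\sqrt{g{\left(165 \right)} + A{\left(11 \right)}} = \sqrt{\left(36 + 165\right) + \frac{1}{-105 + 11}} = \sqrt{201 + \frac{1}{-94}} = \sqrt{201 - \frac{1}{94}} = \sqrt{\frac{18893}{94}} = \frac{\sqrt{1775942}}{94}$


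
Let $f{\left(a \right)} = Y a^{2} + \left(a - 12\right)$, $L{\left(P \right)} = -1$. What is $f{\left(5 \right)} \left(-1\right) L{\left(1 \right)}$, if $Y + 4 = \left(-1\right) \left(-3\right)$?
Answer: $-32$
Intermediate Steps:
$Y = -1$ ($Y = -4 - -3 = -4 + 3 = -1$)
$f{\left(a \right)} = -12 + a - a^{2}$ ($f{\left(a \right)} = - a^{2} + \left(a - 12\right) = - a^{2} + \left(-12 + a\right) = -12 + a - a^{2}$)
$f{\left(5 \right)} \left(-1\right) L{\left(1 \right)} = \left(-12 + 5 - 5^{2}\right) \left(-1\right) \left(-1\right) = \left(-12 + 5 - 25\right) \left(-1\right) \left(-1\right) = \left(-32\right) \left(-1\right) \left(-1\right) = 32 \left(-1\right) = -32$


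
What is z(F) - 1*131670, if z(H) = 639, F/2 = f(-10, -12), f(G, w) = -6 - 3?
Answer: -131031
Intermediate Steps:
f(G, w) = -9
F = -18 (F = 2*(-9) = -18)
z(F) - 1*131670 = 639 - 1*131670 = 639 - 131670 = -131031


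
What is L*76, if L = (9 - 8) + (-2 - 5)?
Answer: -456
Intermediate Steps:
L = -6 (L = 1 - 7 = -6)
L*76 = -6*76 = -456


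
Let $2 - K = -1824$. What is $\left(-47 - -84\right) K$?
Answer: $67562$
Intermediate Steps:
$K = 1826$ ($K = 2 - -1824 = 2 + 1824 = 1826$)
$\left(-47 - -84\right) K = \left(-47 - -84\right) 1826 = \left(-47 + 84\right) 1826 = 37 \cdot 1826 = 67562$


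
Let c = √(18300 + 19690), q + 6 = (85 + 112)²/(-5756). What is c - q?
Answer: 73345/5756 + √37990 ≈ 207.65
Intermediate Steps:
q = -73345/5756 (q = -6 + (85 + 112)²/(-5756) = -6 + 197²*(-1/5756) = -6 + 38809*(-1/5756) = -6 - 38809/5756 = -73345/5756 ≈ -12.742)
c = √37990 ≈ 194.91
c - q = √37990 - 1*(-73345/5756) = √37990 + 73345/5756 = 73345/5756 + √37990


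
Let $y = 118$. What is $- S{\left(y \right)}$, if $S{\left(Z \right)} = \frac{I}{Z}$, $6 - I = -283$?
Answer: $- \frac{289}{118} \approx -2.4492$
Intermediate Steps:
$I = 289$ ($I = 6 - -283 = 6 + 283 = 289$)
$S{\left(Z \right)} = \frac{289}{Z}$
$- S{\left(y \right)} = - \frac{289}{118}$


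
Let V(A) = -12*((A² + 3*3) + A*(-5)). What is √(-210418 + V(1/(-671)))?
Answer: I*√94787477038/671 ≈ 458.83*I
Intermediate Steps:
V(A) = -108 - 12*A² + 60*A (V(A) = -12*((A² + 9) - 5*A) = -12*((9 + A²) - 5*A) = -12*(9 + A² - 5*A) = -108 - 12*A² + 60*A)
√(-210418 + V(1/(-671))) = √(-210418 + (-108 - 12*(1/(-671))² + 60/(-671))) = √(-210418 + (-108 - 12*(-1/671)² + 60*(-1/671))) = √(-210418 + (-108 - 12*1/450241 - 60/671)) = √(-210418 + (-108 - 12/450241 - 60/671)) = √(-210418 - 48666300/450241) = √(-94787477038/450241) = I*√94787477038/671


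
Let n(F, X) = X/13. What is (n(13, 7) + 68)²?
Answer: 793881/169 ≈ 4697.5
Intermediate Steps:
n(F, X) = X/13 (n(F, X) = X*(1/13) = X/13)
(n(13, 7) + 68)² = ((1/13)*7 + 68)² = (7/13 + 68)² = (891/13)² = 793881/169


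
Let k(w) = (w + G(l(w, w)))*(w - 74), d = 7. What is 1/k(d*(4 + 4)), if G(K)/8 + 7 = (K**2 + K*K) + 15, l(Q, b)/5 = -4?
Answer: -1/117360 ≈ -8.5208e-6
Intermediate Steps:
l(Q, b) = -20 (l(Q, b) = 5*(-4) = -20)
G(K) = 64 + 16*K**2 (G(K) = -56 + 8*((K**2 + K*K) + 15) = -56 + 8*((K**2 + K**2) + 15) = -56 + 8*(2*K**2 + 15) = -56 + 8*(15 + 2*K**2) = -56 + (120 + 16*K**2) = 64 + 16*K**2)
k(w) = (-74 + w)*(6464 + w) (k(w) = (w + (64 + 16*(-20)**2))*(w - 74) = (w + (64 + 16*400))*(-74 + w) = (w + (64 + 6400))*(-74 + w) = (w + 6464)*(-74 + w) = (6464 + w)*(-74 + w) = (-74 + w)*(6464 + w))
1/k(d*(4 + 4)) = 1/(-478336 + (7*(4 + 4))**2 + 6390*(7*(4 + 4))) = 1/(-478336 + (7*8)**2 + 6390*(7*8)) = 1/(-478336 + 56**2 + 6390*56) = 1/(-478336 + 3136 + 357840) = 1/(-117360) = -1/117360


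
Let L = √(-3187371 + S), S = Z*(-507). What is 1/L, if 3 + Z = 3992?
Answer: -I*√578866/1736598 ≈ -0.00043812*I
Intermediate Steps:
Z = 3989 (Z = -3 + 3992 = 3989)
S = -2022423 (S = 3989*(-507) = -2022423)
L = 3*I*√578866 (L = √(-3187371 - 2022423) = √(-5209794) = 3*I*√578866 ≈ 2282.5*I)
1/L = 1/(3*I*√578866) = -I*√578866/1736598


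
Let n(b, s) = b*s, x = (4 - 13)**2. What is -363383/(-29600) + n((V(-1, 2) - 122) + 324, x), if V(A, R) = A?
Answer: 482280983/29600 ≈ 16293.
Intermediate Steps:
x = 81 (x = (-9)**2 = 81)
-363383/(-29600) + n((V(-1, 2) - 122) + 324, x) = -363383/(-29600) + ((-1 - 122) + 324)*81 = -363383*(-1/29600) + (-123 + 324)*81 = 363383/29600 + 201*81 = 363383/29600 + 16281 = 482280983/29600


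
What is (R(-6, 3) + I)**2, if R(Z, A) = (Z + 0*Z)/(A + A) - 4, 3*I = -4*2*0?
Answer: 25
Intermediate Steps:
I = 0 (I = (-4*2*0)/3 = (-8*0)/3 = (1/3)*0 = 0)
R(Z, A) = -4 + Z/(2*A) (R(Z, A) = (Z + 0)/((2*A)) - 4 = Z*(1/(2*A)) - 4 = Z/(2*A) - 4 = -4 + Z/(2*A))
(R(-6, 3) + I)**2 = ((-4 + (1/2)*(-6)/3) + 0)**2 = ((-4 + (1/2)*(-6)*(1/3)) + 0)**2 = ((-4 - 1) + 0)**2 = (-5 + 0)**2 = (-5)**2 = 25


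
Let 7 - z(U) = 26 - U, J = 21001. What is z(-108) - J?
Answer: -21128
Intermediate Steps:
z(U) = -19 + U (z(U) = 7 - (26 - U) = 7 + (-26 + U) = -19 + U)
z(-108) - J = (-19 - 108) - 1*21001 = -127 - 21001 = -21128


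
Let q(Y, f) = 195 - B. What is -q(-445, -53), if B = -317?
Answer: -512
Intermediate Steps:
q(Y, f) = 512 (q(Y, f) = 195 - 1*(-317) = 195 + 317 = 512)
-q(-445, -53) = -1*512 = -512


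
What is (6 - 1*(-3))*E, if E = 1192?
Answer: 10728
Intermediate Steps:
(6 - 1*(-3))*E = (6 - 1*(-3))*1192 = (6 + 3)*1192 = 9*1192 = 10728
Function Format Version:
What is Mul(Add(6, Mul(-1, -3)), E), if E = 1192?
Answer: 10728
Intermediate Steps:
Mul(Add(6, Mul(-1, -3)), E) = Mul(Add(6, Mul(-1, -3)), 1192) = Mul(Add(6, 3), 1192) = Mul(9, 1192) = 10728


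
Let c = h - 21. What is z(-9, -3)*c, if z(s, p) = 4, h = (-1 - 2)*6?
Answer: -156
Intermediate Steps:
h = -18 (h = -3*6 = -18)
c = -39 (c = -18 - 21 = -39)
z(-9, -3)*c = 4*(-39) = -156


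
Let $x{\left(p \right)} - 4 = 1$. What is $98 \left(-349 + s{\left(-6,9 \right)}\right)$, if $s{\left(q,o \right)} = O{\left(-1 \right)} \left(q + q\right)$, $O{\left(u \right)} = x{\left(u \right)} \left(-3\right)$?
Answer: $-16562$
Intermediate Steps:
$x{\left(p \right)} = 5$ ($x{\left(p \right)} = 4 + 1 = 5$)
$O{\left(u \right)} = -15$ ($O{\left(u \right)} = 5 \left(-3\right) = -15$)
$s{\left(q,o \right)} = - 30 q$ ($s{\left(q,o \right)} = - 15 \left(q + q\right) = - 15 \cdot 2 q = - 30 q$)
$98 \left(-349 + s{\left(-6,9 \right)}\right) = 98 \left(-349 - -180\right) = 98 \left(-349 + 180\right) = 98 \left(-169\right) = -16562$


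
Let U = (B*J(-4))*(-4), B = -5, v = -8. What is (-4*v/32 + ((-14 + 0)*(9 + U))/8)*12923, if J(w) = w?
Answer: 6474423/4 ≈ 1.6186e+6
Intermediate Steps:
U = -80 (U = -5*(-4)*(-4) = 20*(-4) = -80)
(-4*v/32 + ((-14 + 0)*(9 + U))/8)*12923 = (-4*(-8)/32 + ((-14 + 0)*(9 - 80))/8)*12923 = (32*(1/32) - 14*(-71)*(⅛))*12923 = (1 + 994*(⅛))*12923 = (1 + 497/4)*12923 = (501/4)*12923 = 6474423/4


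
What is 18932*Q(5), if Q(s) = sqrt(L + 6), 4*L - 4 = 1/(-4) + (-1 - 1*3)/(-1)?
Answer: 4733*sqrt(127) ≈ 53338.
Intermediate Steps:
L = 31/16 (L = 1 + (1/(-4) + (-1 - 1*3)/(-1))/4 = 1 + (1*(-1/4) + (-1 - 3)*(-1))/4 = 1 + (-1/4 - 4*(-1))/4 = 1 + (-1/4 + 4)/4 = 1 + (1/4)*(15/4) = 1 + 15/16 = 31/16 ≈ 1.9375)
Q(s) = sqrt(127)/4 (Q(s) = sqrt(31/16 + 6) = sqrt(127/16) = sqrt(127)/4)
18932*Q(5) = 18932*(sqrt(127)/4) = 4733*sqrt(127)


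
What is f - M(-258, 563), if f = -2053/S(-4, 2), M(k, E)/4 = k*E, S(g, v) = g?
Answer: 2326117/4 ≈ 5.8153e+5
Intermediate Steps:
M(k, E) = 4*E*k (M(k, E) = 4*(k*E) = 4*(E*k) = 4*E*k)
f = 2053/4 (f = -2053/(-4) = -¼*(-2053) = 2053/4 ≈ 513.25)
f - M(-258, 563) = 2053/4 - 4*563*(-258) = 2053/4 - 1*(-581016) = 2053/4 + 581016 = 2326117/4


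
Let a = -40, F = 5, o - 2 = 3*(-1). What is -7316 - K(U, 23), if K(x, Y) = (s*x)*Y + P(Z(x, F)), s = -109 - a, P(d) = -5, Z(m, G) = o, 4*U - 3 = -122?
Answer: -218097/4 ≈ -54524.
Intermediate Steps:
o = -1 (o = 2 + 3*(-1) = 2 - 3 = -1)
U = -119/4 (U = ¾ + (¼)*(-122) = ¾ - 61/2 = -119/4 ≈ -29.750)
Z(m, G) = -1
s = -69 (s = -109 - 1*(-40) = -109 + 40 = -69)
K(x, Y) = -5 - 69*Y*x (K(x, Y) = (-69*x)*Y - 5 = -69*Y*x - 5 = -5 - 69*Y*x)
-7316 - K(U, 23) = -7316 - (-5 - 69*23*(-119/4)) = -7316 - (-5 + 188853/4) = -7316 - 1*188833/4 = -7316 - 188833/4 = -218097/4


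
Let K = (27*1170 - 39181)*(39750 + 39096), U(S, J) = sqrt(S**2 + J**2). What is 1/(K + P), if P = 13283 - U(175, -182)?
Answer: -598506703/358210273535866460 + 7*sqrt(1301)/358210273535866460 ≈ -1.6708e-9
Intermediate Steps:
U(S, J) = sqrt(J**2 + S**2)
K = -598519986 (K = (31590 - 39181)*78846 = -7591*78846 = -598519986)
P = 13283 - 7*sqrt(1301) (P = 13283 - sqrt((-182)**2 + 175**2) = 13283 - sqrt(33124 + 30625) = 13283 - sqrt(63749) = 13283 - 7*sqrt(1301) ≈ 13031.)
1/(K + P) = 1/(-598519986 + (13283 - 7*sqrt(1301))) = 1/(-598506703 - 7*sqrt(1301))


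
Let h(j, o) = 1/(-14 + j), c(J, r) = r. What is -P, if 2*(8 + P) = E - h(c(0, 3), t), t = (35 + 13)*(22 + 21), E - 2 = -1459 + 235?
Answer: 13617/22 ≈ 618.95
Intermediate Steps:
E = -1222 (E = 2 + (-1459 + 235) = 2 - 1224 = -1222)
t = 2064 (t = 48*43 = 2064)
P = -13617/22 (P = -8 + (-1222 - 1/(-14 + 3))/2 = -8 + (-1222 - 1/(-11))/2 = -8 + (-1222 - 1*(-1/11))/2 = -8 + (-1222 + 1/11)/2 = -8 + (½)*(-13441/11) = -8 - 13441/22 = -13617/22 ≈ -618.95)
-P = -1*(-13617/22) = 13617/22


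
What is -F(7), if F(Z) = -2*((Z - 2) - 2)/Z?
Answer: 6/7 ≈ 0.85714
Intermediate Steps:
F(Z) = -2*(-4 + Z)/Z (F(Z) = -2*((-2 + Z) - 2)/Z = -2*(-4 + Z)/Z)
-F(7) = -(-2 + 8/7) = -1*(-6/7) = 6/7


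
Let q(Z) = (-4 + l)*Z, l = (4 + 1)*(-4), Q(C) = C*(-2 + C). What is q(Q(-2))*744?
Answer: -142848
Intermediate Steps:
l = -20 (l = 5*(-4) = -20)
q(Z) = -24*Z (q(Z) = (-4 - 20)*Z = -24*Z)
q(Q(-2))*744 = -(-48)*(-2 - 2)*744 = -(-48)*(-4)*744 = -24*8*744 = -192*744 = -142848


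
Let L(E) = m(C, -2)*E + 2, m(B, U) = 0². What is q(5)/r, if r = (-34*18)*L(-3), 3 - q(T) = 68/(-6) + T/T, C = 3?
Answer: -5/459 ≈ -0.010893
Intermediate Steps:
m(B, U) = 0
q(T) = 40/3 (q(T) = 3 - (68/(-6) + T/T) = 3 - (68*(-⅙) + 1) = 3 - (-34/3 + 1) = 3 - 1*(-31/3) = 3 + 31/3 = 40/3)
L(E) = 2 (L(E) = 0*E + 2 = 0 + 2 = 2)
r = -1224 (r = -34*18*2 = -612*2 = -1224)
q(5)/r = (40/3)/(-1224) = (40/3)*(-1/1224) = -5/459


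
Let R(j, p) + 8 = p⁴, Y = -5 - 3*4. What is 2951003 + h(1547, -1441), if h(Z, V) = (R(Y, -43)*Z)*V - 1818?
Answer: -7621262713826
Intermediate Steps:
Y = -17 (Y = -5 - 12 = -17)
R(j, p) = -8 + p⁴
h(Z, V) = -1818 + 3418793*V*Z (h(Z, V) = ((-8 + (-43)⁴)*Z)*V - 1818 = ((-8 + 3418801)*Z)*V - 1818 = (3418793*Z)*V - 1818 = 3418793*V*Z - 1818 = -1818 + 3418793*V*Z)
2951003 + h(1547, -1441) = 2951003 + (-1818 + 3418793*(-1441)*1547) = 2951003 + (-1818 - 7621265663011) = 2951003 - 7621265664829 = -7621262713826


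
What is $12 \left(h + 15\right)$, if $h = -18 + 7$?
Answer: $48$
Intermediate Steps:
$h = -11$
$12 \left(h + 15\right) = 12 \left(-11 + 15\right) = 12 \cdot 4 = 48$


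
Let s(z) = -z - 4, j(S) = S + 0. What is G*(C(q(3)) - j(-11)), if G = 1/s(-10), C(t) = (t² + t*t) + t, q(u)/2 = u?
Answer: 89/6 ≈ 14.833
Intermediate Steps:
q(u) = 2*u
j(S) = S
C(t) = t + 2*t² (C(t) = (t² + t²) + t = 2*t² + t = t + 2*t²)
s(z) = -4 - z
G = ⅙ (G = 1/(-4 - 1*(-10)) = 1/(-4 + 10) = 1/6 = ⅙ ≈ 0.16667)
G*(C(q(3)) - j(-11)) = ((2*3)*(1 + 2*(2*3)) - 1*(-11))/6 = (6*(1 + 2*6) + 11)/6 = (6*(1 + 12) + 11)/6 = (6*13 + 11)/6 = (78 + 11)/6 = (⅙)*89 = 89/6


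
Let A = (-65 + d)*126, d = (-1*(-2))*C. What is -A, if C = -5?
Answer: 9450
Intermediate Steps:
d = -10 (d = -1*(-2)*(-5) = 2*(-5) = -10)
A = -9450 (A = (-65 - 10)*126 = -75*126 = -9450)
-A = -1*(-9450) = 9450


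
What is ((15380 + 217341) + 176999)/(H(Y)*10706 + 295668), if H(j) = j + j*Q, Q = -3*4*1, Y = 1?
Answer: 204860/88951 ≈ 2.3031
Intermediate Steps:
Q = -12 (Q = -12*1 = -12)
H(j) = -11*j (H(j) = j + j*(-12) = j - 12*j = -11*j)
((15380 + 217341) + 176999)/(H(Y)*10706 + 295668) = ((15380 + 217341) + 176999)/(-11*1*10706 + 295668) = (232721 + 176999)/(-11*10706 + 295668) = 409720/(-117766 + 295668) = 409720/177902 = 409720*(1/177902) = 204860/88951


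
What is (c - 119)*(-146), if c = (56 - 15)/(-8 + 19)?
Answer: 185128/11 ≈ 16830.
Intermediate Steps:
c = 41/11 ≈ 3.7273
(c - 119)*(-146) = (41/11 - 119)*(-146) = -1268/11*(-146) = 185128/11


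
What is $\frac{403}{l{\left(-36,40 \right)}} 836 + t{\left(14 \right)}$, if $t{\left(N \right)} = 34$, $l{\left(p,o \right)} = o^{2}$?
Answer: $\frac{97827}{400} \approx 244.57$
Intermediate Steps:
$\frac{403}{l{\left(-36,40 \right)}} 836 + t{\left(14 \right)} = \frac{403}{40^{2}} \cdot 836 + 34 = \frac{403}{1600} \cdot 836 + 34 = \frac{84227}{400} + 34 = \frac{97827}{400}$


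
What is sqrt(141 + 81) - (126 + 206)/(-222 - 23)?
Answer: 332/245 + sqrt(222) ≈ 16.255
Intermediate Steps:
sqrt(141 + 81) - (126 + 206)/(-222 - 23) = sqrt(222) - 332/(-245) = sqrt(222) - 332*(-1)/245 = sqrt(222) - 1*(-332/245) = sqrt(222) + 332/245 = 332/245 + sqrt(222)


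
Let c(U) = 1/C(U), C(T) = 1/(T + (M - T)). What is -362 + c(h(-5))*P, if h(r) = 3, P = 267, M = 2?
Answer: 172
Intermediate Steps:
C(T) = ½ (C(T) = 1/(T + (2 - T)) = 1/2 = ½)
c(U) = 2 (c(U) = 1/(½) = 2)
-362 + c(h(-5))*P = -362 + 2*267 = -362 + 534 = 172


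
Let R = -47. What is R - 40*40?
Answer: -1647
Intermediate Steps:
R - 40*40 = -47 - 40*40 = -47 - 1600 = -1647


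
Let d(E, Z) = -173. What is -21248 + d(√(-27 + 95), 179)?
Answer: -21421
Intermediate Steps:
-21248 + d(√(-27 + 95), 179) = -21248 - 173 = -21421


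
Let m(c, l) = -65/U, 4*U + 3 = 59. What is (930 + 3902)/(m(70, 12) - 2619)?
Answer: -67648/36731 ≈ -1.8417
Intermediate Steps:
U = 14 (U = -¾ + (¼)*59 = -¾ + 59/4 = 14)
m(c, l) = -65/14
(930 + 3902)/(m(70, 12) - 2619) = (930 + 3902)/(-65/14 - 2619) = 4832/(-36731/14) = 4832*(-14/36731) = -67648/36731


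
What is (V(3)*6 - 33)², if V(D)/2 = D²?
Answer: 5625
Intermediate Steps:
V(D) = 2*D²
(V(3)*6 - 33)² = ((2*3²)*6 - 33)² = ((2*9)*6 - 33)² = (18*6 - 33)² = (108 - 33)² = 75² = 5625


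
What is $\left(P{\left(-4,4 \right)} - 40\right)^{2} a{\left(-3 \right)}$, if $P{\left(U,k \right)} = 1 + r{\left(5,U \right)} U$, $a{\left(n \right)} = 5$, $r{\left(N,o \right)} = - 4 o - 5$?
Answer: $34445$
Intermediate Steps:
$r{\left(N,o \right)} = -5 - 4 o$
$P{\left(U,k \right)} = 1 + U \left(-5 - 4 U\right)$ ($P{\left(U,k \right)} = 1 + \left(-5 - 4 U\right) U = 1 + U \left(-5 - 4 U\right)$)
$\left(P{\left(-4,4 \right)} - 40\right)^{2} a{\left(-3 \right)} = \left(\left(1 - - 4 \left(5 + 4 \left(-4\right)\right)\right) - 40\right)^{2} \cdot 5 = \left(\left(1 - - 4 \left(5 - 16\right)\right) - 40\right)^{2} \cdot 5 = \left(\left(1 - \left(-4\right) \left(-11\right)\right) - 40\right)^{2} \cdot 5 = \left(\left(1 - 44\right) - 40\right)^{2} \cdot 5 = \left(-43 - 40\right)^{2} \cdot 5 = \left(-83\right)^{2} \cdot 5 = 6889 \cdot 5 = 34445$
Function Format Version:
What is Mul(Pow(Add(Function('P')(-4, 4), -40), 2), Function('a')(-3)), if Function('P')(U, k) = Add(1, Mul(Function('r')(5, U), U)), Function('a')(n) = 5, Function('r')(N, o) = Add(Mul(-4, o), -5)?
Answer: 34445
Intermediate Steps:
Function('r')(N, o) = Add(-5, Mul(-4, o))
Function('P')(U, k) = Add(1, Mul(U, Add(-5, Mul(-4, U)))) (Function('P')(U, k) = Add(1, Mul(Add(-5, Mul(-4, U)), U)) = Add(1, Mul(U, Add(-5, Mul(-4, U)))))
Mul(Pow(Add(Function('P')(-4, 4), -40), 2), Function('a')(-3)) = Mul(Pow(Add(Add(1, Mul(-1, -4, Add(5, Mul(4, -4)))), -40), 2), 5) = Mul(Pow(Add(Add(1, Mul(-1, -4, Add(5, -16))), -40), 2), 5) = Mul(Pow(Add(Add(1, Mul(-1, -4, -11)), -40), 2), 5) = Mul(Pow(Add(Add(1, -44), -40), 2), 5) = Mul(Pow(Add(-43, -40), 2), 5) = Mul(Pow(-83, 2), 5) = Mul(6889, 5) = 34445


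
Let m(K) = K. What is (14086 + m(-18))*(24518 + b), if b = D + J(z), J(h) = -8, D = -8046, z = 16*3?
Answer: 231615552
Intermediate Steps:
z = 48
b = -8054 (b = -8046 - 8 = -8054)
(14086 + m(-18))*(24518 + b) = (14086 - 18)*(24518 - 8054) = 14068*16464 = 231615552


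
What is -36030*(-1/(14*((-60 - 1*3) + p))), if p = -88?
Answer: -18015/1057 ≈ -17.044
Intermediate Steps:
-36030*(-1/(14*((-60 - 1*3) + p))) = -36030*(-1/(14*((-60 - 1*3) - 88))) = -36030*(-1/(14*((-60 - 3) - 88))) = -36030*(-1/(14*(-63 - 88))) = -36030/((-14*(-151))) = -36030/2114 = -36030*1/2114 = -18015/1057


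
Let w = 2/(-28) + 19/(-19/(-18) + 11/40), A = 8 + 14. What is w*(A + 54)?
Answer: 3620678/3353 ≈ 1079.8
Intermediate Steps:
A = 22
w = 95281/6706 (w = 2*(-1/28) + 19/(-19*(-1/18) + 11*(1/40)) = -1/14 + 19/(19/18 + 11/40) = -1/14 + 19/(479/360) = -1/14 + 19*(360/479) = -1/14 + 6840/479 = 95281/6706 ≈ 14.208)
w*(A + 54) = 95281*(22 + 54)/6706 = (95281/6706)*76 = 3620678/3353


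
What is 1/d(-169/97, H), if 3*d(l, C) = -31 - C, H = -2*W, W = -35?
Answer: -3/101 ≈ -0.029703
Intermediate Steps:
H = 70 (H = -2*(-35) = 70)
d(l, C) = -31/3 - C/3 (d(l, C) = (-31 - C)/3 = -31/3 - C/3)
1/d(-169/97, H) = 1/(-31/3 - ⅓*70) = 1/(-31/3 - 70/3) = 1/(-101/3) = -3/101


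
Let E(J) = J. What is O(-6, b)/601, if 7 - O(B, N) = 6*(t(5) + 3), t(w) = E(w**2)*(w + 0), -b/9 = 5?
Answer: -761/601 ≈ -1.2662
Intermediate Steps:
b = -45 (b = -9*5 = -45)
t(w) = w**3 (t(w) = w**2*(w + 0) = w**2*w = w**3)
O(B, N) = -761 (O(B, N) = 7 - 6*(5**3 + 3) = 7 - 6*(125 + 3) = 7 - 6*128 = 7 - 1*768 = 7 - 768 = -761)
O(-6, b)/601 = -761/601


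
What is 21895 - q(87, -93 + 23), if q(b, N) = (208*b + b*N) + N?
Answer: 9959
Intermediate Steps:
q(b, N) = N + 208*b + N*b (q(b, N) = (208*b + N*b) + N = N + 208*b + N*b)
21895 - q(87, -93 + 23) = 21895 - ((-93 + 23) + 208*87 + (-93 + 23)*87) = 21895 - (-70 + 18096 - 70*87) = 21895 - (-70 + 18096 - 6090) = 21895 - 1*11936 = 21895 - 11936 = 9959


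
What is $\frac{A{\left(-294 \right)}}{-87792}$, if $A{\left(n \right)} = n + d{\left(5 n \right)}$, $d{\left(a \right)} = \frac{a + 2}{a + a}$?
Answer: $\frac{215723}{64527120} \approx 0.0033431$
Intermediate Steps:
$d{\left(a \right)} = \frac{2 + a}{2 a}$
$A{\left(n \right)} = n + \frac{2 + 5 n}{10 n}$ ($A{\left(n \right)} = n + \frac{2 + 5 n}{2 \cdot 5 n} = n + \frac{\frac{1}{5 n} \left(2 + 5 n\right)}{2} = n + \frac{2 + 5 n}{10 n}$)
$\frac{A{\left(-294 \right)}}{-87792} = \frac{\frac{1}{2} - 294 + \frac{1}{5 \left(-294\right)}}{-87792} = \left(\frac{1}{2} - 294 + \frac{1}{5} \left(- \frac{1}{294}\right)\right) \left(- \frac{1}{87792}\right) = \left(\frac{1}{2} - 294 - \frac{1}{1470}\right) \left(- \frac{1}{87792}\right) = \left(- \frac{215723}{735}\right) \left(- \frac{1}{87792}\right) = \frac{215723}{64527120}$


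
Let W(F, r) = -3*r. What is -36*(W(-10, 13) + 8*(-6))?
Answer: 3132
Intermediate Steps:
-36*(W(-10, 13) + 8*(-6)) = -36*(-3*13 + 8*(-6)) = -36*(-39 - 48) = -36*(-87) = 3132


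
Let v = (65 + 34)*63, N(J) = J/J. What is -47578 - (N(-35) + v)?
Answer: -53816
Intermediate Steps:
N(J) = 1
v = 6237 (v = 99*63 = 6237)
-47578 - (N(-35) + v) = -47578 - (1 + 6237) = -47578 - 1*6238 = -47578 - 6238 = -53816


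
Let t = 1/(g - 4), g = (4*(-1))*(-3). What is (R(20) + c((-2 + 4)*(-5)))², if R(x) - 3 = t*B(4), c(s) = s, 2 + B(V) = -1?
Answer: 3481/64 ≈ 54.391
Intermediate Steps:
B(V) = -3 (B(V) = -2 - 1 = -3)
g = 12 (g = -4*(-3) = 12)
t = ⅛ (t = 1/(12 - 4) = 1/8 = ⅛ ≈ 0.12500)
R(x) = 21/8 (R(x) = 3 + (⅛)*(-3) = 3 - 3/8 = 21/8)
(R(20) + c((-2 + 4)*(-5)))² = (21/8 + (-2 + 4)*(-5))² = (21/8 + 2*(-5))² = (21/8 - 10)² = (-59/8)² = 3481/64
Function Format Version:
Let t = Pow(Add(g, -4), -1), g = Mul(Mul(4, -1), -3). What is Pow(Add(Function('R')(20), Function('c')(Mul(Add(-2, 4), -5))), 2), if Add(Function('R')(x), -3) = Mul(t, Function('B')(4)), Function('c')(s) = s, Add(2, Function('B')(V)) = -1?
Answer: Rational(3481, 64) ≈ 54.391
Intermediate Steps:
Function('B')(V) = -3 (Function('B')(V) = Add(-2, -1) = -3)
g = 12 (g = Mul(-4, -3) = 12)
t = Rational(1, 8) (t = Pow(Add(12, -4), -1) = Pow(8, -1) = Rational(1, 8) ≈ 0.12500)
Function('R')(x) = Rational(21, 8) (Function('R')(x) = Add(3, Mul(Rational(1, 8), -3)) = Add(3, Rational(-3, 8)) = Rational(21, 8))
Pow(Add(Function('R')(20), Function('c')(Mul(Add(-2, 4), -5))), 2) = Pow(Add(Rational(21, 8), Mul(Add(-2, 4), -5)), 2) = Pow(Add(Rational(21, 8), Mul(2, -5)), 2) = Pow(Add(Rational(21, 8), -10), 2) = Pow(Rational(-59, 8), 2) = Rational(3481, 64)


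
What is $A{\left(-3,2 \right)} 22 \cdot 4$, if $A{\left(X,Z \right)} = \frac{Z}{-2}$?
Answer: $-88$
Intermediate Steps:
$A{\left(X,Z \right)} = - \frac{Z}{2}$ ($A{\left(X,Z \right)} = Z \left(- \frac{1}{2}\right) = - \frac{Z}{2}$)
$A{\left(-3,2 \right)} 22 \cdot 4 = \left(- \frac{1}{2}\right) 2 \cdot 22 \cdot 4 = \left(-1\right) 22 \cdot 4 = \left(-22\right) 4 = -88$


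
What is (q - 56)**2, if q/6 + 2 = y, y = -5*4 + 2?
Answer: 30976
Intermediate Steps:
y = -18 (y = -20 + 2 = -18)
q = -120 (q = -12 + 6*(-18) = -12 - 108 = -120)
(q - 56)**2 = (-120 - 56)**2 = (-176)**2 = 30976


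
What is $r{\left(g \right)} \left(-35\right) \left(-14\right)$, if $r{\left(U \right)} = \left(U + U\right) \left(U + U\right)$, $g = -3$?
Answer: $17640$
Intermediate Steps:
$r{\left(U \right)} = 4 U^{2}$ ($r{\left(U \right)} = 2 U 2 U = 4 U^{2}$)
$r{\left(g \right)} \left(-35\right) \left(-14\right) = 4 \left(-3\right)^{2} \left(-35\right) \left(-14\right) = 4 \cdot 9 \left(-35\right) \left(-14\right) = 36 \left(-35\right) \left(-14\right) = \left(-1260\right) \left(-14\right) = 17640$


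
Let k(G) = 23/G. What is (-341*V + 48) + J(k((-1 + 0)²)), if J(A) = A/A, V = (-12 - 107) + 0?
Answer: 40628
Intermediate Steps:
V = -119 (V = -119 + 0 = -119)
J(A) = 1
(-341*V + 48) + J(k((-1 + 0)²)) = (-341*(-119) + 48) + 1 = (40579 + 48) + 1 = 40627 + 1 = 40628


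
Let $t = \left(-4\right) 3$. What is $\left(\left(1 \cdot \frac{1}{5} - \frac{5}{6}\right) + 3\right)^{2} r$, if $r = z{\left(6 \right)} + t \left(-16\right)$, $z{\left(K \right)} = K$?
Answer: $\frac{55451}{50} \approx 1109.0$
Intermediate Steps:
$t = -12$
$r = 198$ ($r = 6 - -192 = 6 + 192 = 198$)
$\left(\left(1 \cdot \frac{1}{5} - \frac{5}{6}\right) + 3\right)^{2} r = \left(\left(1 \cdot \frac{1}{5} - \frac{5}{6}\right) + 3\right)^{2} \cdot 198 = \left(\left(\frac{1}{5} - \frac{5}{6}\right) + 3\right)^{2} \cdot 198 = \left(- \frac{19}{30} + 3\right)^{2} \cdot 198 = \left(\frac{71}{30}\right)^{2} \cdot 198 = \frac{5041}{900} \cdot 198 = \frac{55451}{50}$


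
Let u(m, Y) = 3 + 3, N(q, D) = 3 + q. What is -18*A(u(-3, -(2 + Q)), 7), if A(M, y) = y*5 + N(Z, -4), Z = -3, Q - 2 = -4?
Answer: -630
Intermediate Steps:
Q = -2 (Q = 2 - 4 = -2)
u(m, Y) = 6
A(M, y) = 5*y (A(M, y) = y*5 + (3 - 3) = 5*y + 0 = 5*y)
-18*A(u(-3, -(2 + Q)), 7) = -90*7 = -18*35 = -630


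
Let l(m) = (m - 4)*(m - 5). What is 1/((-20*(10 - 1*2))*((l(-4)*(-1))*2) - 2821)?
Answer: 1/20219 ≈ 4.9458e-5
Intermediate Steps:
l(m) = (-5 + m)*(-4 + m) (l(m) = (-4 + m)*(-5 + m) = (-5 + m)*(-4 + m))
1/((-20*(10 - 1*2))*((l(-4)*(-1))*2) - 2821) = 1/((-20*(10 - 1*2))*(((20 + (-4)² - 9*(-4))*(-1))*2) - 2821) = 1/((-20*(10 - 2))*(((20 + 16 + 36)*(-1))*2) - 2821) = 1/((-20*8)*((72*(-1))*2) - 2821) = 1/(-(-11520)*2 - 2821) = 1/(-160*(-144) - 2821) = 1/(23040 - 2821) = 1/20219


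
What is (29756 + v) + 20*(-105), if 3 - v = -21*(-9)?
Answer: 27470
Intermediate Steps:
v = -186 (v = 3 - (-21)*(-9) = 3 - 1*189 = 3 - 189 = -186)
(29756 + v) + 20*(-105) = (29756 - 186) + 20*(-105) = 29570 - 2100 = 27470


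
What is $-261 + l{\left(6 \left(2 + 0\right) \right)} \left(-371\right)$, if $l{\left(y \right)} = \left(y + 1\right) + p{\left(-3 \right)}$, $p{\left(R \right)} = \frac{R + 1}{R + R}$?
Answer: $- \frac{15623}{3} \approx -5207.7$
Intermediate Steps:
$p{\left(R \right)} = \frac{1 + R}{2 R}$
$l{\left(y \right)} = \frac{4}{3} + y$ ($l{\left(y \right)} = \left(y + 1\right) + \frac{1 - 3}{2 \left(-3\right)} = \left(1 + y\right) + \frac{1}{2} \left(- \frac{1}{3}\right) \left(-2\right) = \left(1 + y\right) + \frac{1}{3} = \frac{4}{3} + y$)
$-261 + l{\left(6 \left(2 + 0\right) \right)} \left(-371\right) = -261 + \left(\frac{4}{3} + 6 \left(2 + 0\right)\right) \left(-371\right) = -261 + \left(\frac{4}{3} + 6 \cdot 2\right) \left(-371\right) = -261 + \left(\frac{4}{3} + 12\right) \left(-371\right) = -261 + \frac{40}{3} \left(-371\right) = -261 - \frac{14840}{3} = - \frac{15623}{3}$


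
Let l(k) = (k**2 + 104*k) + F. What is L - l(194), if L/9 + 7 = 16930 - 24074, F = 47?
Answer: -122218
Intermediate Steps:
L = -64359 (L = -63 + 9*(16930 - 24074) = -63 + 9*(-7144) = -63 - 64296 = -64359)
l(k) = 47 + k**2 + 104*k (l(k) = (k**2 + 104*k) + 47 = 47 + k**2 + 104*k)
L - l(194) = -64359 - (47 + 194**2 + 104*194) = -64359 - (47 + 37636 + 20176) = -64359 - 1*57859 = -64359 - 57859 = -122218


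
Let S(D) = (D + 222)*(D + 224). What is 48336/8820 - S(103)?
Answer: -78108097/735 ≈ -1.0627e+5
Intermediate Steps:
S(D) = (222 + D)*(224 + D)
48336/8820 - S(103) = 48336/8820 - (49728 + 103² + 446*103) = 48336*(1/8820) - (49728 + 10609 + 45938) = 4028/735 - 1*106275 = 4028/735 - 106275 = -78108097/735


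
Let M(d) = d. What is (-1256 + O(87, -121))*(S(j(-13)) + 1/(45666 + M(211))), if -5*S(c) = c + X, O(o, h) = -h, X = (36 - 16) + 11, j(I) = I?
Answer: 187452287/45877 ≈ 4086.0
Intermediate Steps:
X = 31 (X = 20 + 11 = 31)
S(c) = -31/5 - c/5 (S(c) = -(c + 31)/5 = -(31 + c)/5 = -31/5 - c/5)
(-1256 + O(87, -121))*(S(j(-13)) + 1/(45666 + M(211))) = (-1256 - 1*(-121))*((-31/5 - ⅕*(-13)) + 1/(45666 + 211)) = (-1256 + 121)*((-31/5 + 13/5) + 1/45877) = -1135*(-18/5 + 1/45877) = -1135*(-825781/229385) = 187452287/45877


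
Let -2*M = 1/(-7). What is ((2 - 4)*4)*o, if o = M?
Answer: -4/7 ≈ -0.57143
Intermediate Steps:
M = 1/14 (M = -½/(-7) = -½*(-⅐) = 1/14 ≈ 0.071429)
o = 1/14 ≈ 0.071429
((2 - 4)*4)*o = ((2 - 4)*4)*(1/14) = -2*4*(1/14) = -8*1/14 = -4/7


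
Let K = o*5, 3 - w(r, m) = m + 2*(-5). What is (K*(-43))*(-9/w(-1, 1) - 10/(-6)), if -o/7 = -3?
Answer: -16555/4 ≈ -4138.8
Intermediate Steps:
o = 21 (o = -7*(-3) = 21)
w(r, m) = 13 - m (w(r, m) = 3 - (m + 2*(-5)) = 3 - (m - 10) = 3 - (-10 + m) = 3 + (10 - m) = 13 - m)
K = 105 (K = 21*5 = 105)
(K*(-43))*(-9/w(-1, 1) - 10/(-6)) = (105*(-43))*(-9/(13 - 1*1) - 10/(-6)) = -4515*(-9/(13 - 1) - 10*(-1/6)) = -4515*(-9/12 + 5/3) = -4515*(-9*1/12 + 5/3) = -4515*(-3/4 + 5/3) = -4515*11/12 = -16555/4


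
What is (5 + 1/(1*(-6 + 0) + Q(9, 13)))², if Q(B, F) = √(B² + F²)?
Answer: 579013/22898 + 2690*√10/11449 ≈ 26.030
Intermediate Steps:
(5 + 1/(1*(-6 + 0) + Q(9, 13)))² = (5 + 1/(1*(-6 + 0) + √(9² + 13²)))² = (5 + 1/(1*(-6) + √(81 + 169)))² = (5 + 1/(-6 + √250))² = (5 + 1/(-6 + 5*√10))²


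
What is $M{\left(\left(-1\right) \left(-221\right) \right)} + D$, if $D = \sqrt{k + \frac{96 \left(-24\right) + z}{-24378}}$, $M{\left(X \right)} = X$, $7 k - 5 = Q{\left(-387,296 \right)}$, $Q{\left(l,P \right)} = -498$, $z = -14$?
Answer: $221 + \frac{2 i \sqrt{128007195918}}{85323} \approx 221.0 + 8.3865 i$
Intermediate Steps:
$k = - \frac{493}{7}$ ($k = \frac{5}{7} + \frac{1}{7} \left(-498\right) = \frac{5}{7} - \frac{498}{7} = - \frac{493}{7} \approx -70.429$)
$D = \frac{2 i \sqrt{128007195918}}{85323}$ ($D = \sqrt{- \frac{493}{7} + \frac{96 \left(-24\right) - 14}{-24378}} = \sqrt{- \frac{493}{7} + \left(-2304 - 14\right) \left(- \frac{1}{24378}\right)} = \sqrt{- \frac{493}{7} - - \frac{1159}{12189}} = \sqrt{- \frac{493}{7} + \frac{1159}{12189}} = \sqrt{- \frac{6001064}{85323}} = \frac{2 i \sqrt{128007195918}}{85323} \approx 8.3865 i$)
$M{\left(\left(-1\right) \left(-221\right) \right)} + D = \left(-1\right) \left(-221\right) + \frac{2 i \sqrt{128007195918}}{85323} = 221 + \frac{2 i \sqrt{128007195918}}{85323}$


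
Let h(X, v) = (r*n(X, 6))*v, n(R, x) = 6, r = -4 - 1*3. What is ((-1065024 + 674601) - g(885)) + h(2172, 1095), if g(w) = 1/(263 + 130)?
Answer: -171510310/393 ≈ -4.3641e+5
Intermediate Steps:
r = -7 (r = -4 - 3 = -7)
g(w) = 1/393
h(X, v) = -42*v (h(X, v) = (-7*6)*v = -42*v)
((-1065024 + 674601) - g(885)) + h(2172, 1095) = ((-1065024 + 674601) - 1*1/393) - 42*1095 = (-390423 - 1/393) - 45990 = -153436240/393 - 45990 = -171510310/393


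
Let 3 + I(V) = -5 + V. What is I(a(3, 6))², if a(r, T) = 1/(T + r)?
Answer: 5041/81 ≈ 62.235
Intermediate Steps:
I(V) = -8 + V (I(V) = -3 + (-5 + V) = -8 + V)
I(a(3, 6))² = (-8 + 1/(6 + 3))² = (-8 + 1/9)² = (-8 + ⅑)² = (-71/9)² = 5041/81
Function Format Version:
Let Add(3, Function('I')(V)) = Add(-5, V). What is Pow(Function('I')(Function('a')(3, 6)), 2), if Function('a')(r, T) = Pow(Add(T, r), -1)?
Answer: Rational(5041, 81) ≈ 62.235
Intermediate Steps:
Function('I')(V) = Add(-8, V) (Function('I')(V) = Add(-3, Add(-5, V)) = Add(-8, V))
Pow(Function('I')(Function('a')(3, 6)), 2) = Pow(Add(-8, Pow(Add(6, 3), -1)), 2) = Pow(Add(-8, Pow(9, -1)), 2) = Pow(Add(-8, Rational(1, 9)), 2) = Pow(Rational(-71, 9), 2) = Rational(5041, 81)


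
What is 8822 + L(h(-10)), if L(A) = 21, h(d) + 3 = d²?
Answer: 8843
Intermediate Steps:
h(d) = -3 + d²
8822 + L(h(-10)) = 8822 + 21 = 8843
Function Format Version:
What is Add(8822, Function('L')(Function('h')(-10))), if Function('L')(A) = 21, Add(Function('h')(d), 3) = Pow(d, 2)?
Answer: 8843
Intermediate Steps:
Function('h')(d) = Add(-3, Pow(d, 2))
Add(8822, Function('L')(Function('h')(-10))) = Add(8822, 21) = 8843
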